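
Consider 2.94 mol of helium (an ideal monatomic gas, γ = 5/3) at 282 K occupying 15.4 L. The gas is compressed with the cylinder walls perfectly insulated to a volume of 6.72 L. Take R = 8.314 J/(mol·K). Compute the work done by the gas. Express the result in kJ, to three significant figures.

Adiabatic: TV^(γ−1) = const with γ = 5/3.
T₂ = T₁ (V₁/V₂)^(γ−1) = 282 × (15.4/6.72)^0.667 = 282 × 1.738 = 490.2 K.
W_by = nCᵥ(T₁ − T₂) = (2.94)(12.47)(282 − 490.2) = -7633 J.

W ≈ -7.63 kJ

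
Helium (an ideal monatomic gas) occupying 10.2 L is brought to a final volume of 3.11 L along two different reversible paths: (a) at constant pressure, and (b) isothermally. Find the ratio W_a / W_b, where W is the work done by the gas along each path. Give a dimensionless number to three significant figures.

Path (a) isobaric: W = P₁(V₂ − V₁) → W_a/(P₁V₁) = -0.6951.
Path (b) isothermal: W = P₁V₁ ln(V₂/V₁) → W_b/(P₁V₁) = -1.188.
W_a / W_b = -0.6951 / -1.188 = 0.5852.

W_a / W_b ≈ 0.585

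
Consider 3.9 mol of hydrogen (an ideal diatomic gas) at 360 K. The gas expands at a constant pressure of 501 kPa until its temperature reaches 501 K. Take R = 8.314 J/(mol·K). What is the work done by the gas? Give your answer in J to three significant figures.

W ≈ 4570 J

Isobaric: W = P ΔV = nR ΔT.
W = (3.9)(8.314)(501 − 360) = 4572 J.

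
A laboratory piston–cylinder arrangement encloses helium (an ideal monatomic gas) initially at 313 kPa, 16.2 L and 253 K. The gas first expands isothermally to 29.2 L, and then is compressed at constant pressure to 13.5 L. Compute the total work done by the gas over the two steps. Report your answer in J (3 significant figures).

Step 1 (isothermal): W = P₁V₁ ln(V₂/V₁) = (5071) ln(29.2/16.2) = 2987 J.
After step 1: P = 173.7 kPa, V = 29.2 L, T = 253 K.
Step 2 (isobaric): W = PΔV = (173.7 kPa)(13.5 − 29.2 L) = -2726 J.
W_total = 2987 − 2726 = 261.1 J.

W_total ≈ 261 J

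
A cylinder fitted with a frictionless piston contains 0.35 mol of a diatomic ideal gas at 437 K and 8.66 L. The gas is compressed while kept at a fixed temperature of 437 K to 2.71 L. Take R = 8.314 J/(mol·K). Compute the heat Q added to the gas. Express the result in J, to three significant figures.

Isothermal ⇒ ΔU = 0, so Q = W = nRT ln(V₂/V₁).
Q = (0.35)(8.314)(437) ln(2.71/8.66) = 1272 × -1.162 = -1477 J.

Q ≈ -1480 J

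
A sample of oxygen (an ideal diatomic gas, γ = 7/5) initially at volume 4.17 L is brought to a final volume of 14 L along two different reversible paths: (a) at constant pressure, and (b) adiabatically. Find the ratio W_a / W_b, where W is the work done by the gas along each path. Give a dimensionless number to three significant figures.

W_a / W_b ≈ 2.46

Path (a) isobaric: W = P₁(V₂ − V₁) → W_a/(P₁V₁) = 2.357.
Path (b) adiabatic: W = P₁V₁(1 − (V₁/V₂)^(γ−1))/(γ−1) → W_b/(P₁V₁) = 0.9599.
W_a / W_b = 2.357 / 0.9599 = 2.456.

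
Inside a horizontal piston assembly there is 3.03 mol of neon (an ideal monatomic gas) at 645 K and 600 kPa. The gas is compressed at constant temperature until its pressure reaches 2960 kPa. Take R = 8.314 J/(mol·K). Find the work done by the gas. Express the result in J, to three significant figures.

W ≈ -25900 J

Isothermal process: W = nRT ln(V₂/V₁) = nRT ln(P₁/P₂).
W = (3.03)(8.314)(645) × ln(600/2960)
  = 16248 × ln(0.2027) = 16248 × -1.596
W_by_gas = -25933 J.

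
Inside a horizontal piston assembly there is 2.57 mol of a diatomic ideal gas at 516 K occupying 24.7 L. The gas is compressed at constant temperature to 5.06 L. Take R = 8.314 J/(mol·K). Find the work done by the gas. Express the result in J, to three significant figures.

Isothermal: W = nRT ln(V₂/V₁).
W = (2.57)(8.314)(516) × ln(5.06/24.7)
  = 11025 × -1.585
W_by_gas = -17480 J.

W ≈ -17500 J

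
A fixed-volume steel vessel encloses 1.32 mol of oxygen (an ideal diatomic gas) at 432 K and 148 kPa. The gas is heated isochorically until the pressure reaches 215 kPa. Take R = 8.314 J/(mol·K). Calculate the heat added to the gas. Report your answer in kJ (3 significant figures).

Constant volume ⇒ W = 0, so Q = ΔU = nCᵥΔT with Cᵥ = 5R/2 = 20.79 J/(mol·K).
At constant V, T₂/T₁ = P₂/P₁ ⇒ ΔT = T₁(P₂/P₁ − 1) = 432·(215/148 − 1) = 195.6 K.
ΔU = (1.32)(20.79)(195.6) = 5366 J.

Q ≈ 5.37 kJ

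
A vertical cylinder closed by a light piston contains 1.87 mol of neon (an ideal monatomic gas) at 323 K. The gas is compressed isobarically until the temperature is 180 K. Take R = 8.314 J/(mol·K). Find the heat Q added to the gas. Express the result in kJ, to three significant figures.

Isobaric: W = nRΔT = (1.87)(8.314)(-143) = -2223 J.
ΔU = nCᵥΔT with Cᵥ = 3R/2: ΔU = (1.87)(12.47)(-143) = -3335 J.
Q = ΔU + W = -3335 − 2223 = -5558 J.

Q ≈ -5.56 kJ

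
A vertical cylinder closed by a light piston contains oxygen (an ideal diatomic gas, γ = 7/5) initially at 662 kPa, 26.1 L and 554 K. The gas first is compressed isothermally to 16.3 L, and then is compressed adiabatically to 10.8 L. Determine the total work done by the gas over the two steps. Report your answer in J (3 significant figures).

W_total ≈ -15900 J

Step 1 (isothermal): W = P₁V₁ ln(V₂/V₁) = (17278) ln(16.3/26.1) = -8134 J.
After step 1: P = 1060 kPa, V = 16.3 L, T = 554 K.
Step 2 (adiabatic): W = (P₁V₁ − P₂V₂)/(γ−1) = (17278 − 20371)/0.4 = -7731 J.
W_total = -8134 − 7731 = -15865 J.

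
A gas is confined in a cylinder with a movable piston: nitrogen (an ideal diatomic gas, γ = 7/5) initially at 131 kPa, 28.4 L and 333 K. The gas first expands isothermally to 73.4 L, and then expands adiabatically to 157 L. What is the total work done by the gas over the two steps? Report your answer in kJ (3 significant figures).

Step 1 (isothermal): W = P₁V₁ ln(V₂/V₁) = (3720) ln(73.4/28.4) = 3533 J.
After step 1: P = 50.69 kPa, V = 73.4 L, T = 333 K.
Step 2 (adiabatic): W = (P₁V₁ − P₂V₂)/(γ−1) = (3720 − 2745)/0.4 = 2439 J.
W_total = 3533 + 2439 = 5972 J.

W_total ≈ 5.97 kJ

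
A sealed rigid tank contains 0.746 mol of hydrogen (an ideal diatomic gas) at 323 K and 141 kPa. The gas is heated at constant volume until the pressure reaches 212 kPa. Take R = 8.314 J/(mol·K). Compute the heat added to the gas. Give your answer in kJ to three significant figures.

Q ≈ 2.52 kJ

Constant volume ⇒ W = 0, so Q = ΔU = nCᵥΔT with Cᵥ = 5R/2 = 20.79 J/(mol·K).
At constant V, T₂/T₁ = P₂/P₁ ⇒ ΔT = T₁(P₂/P₁ − 1) = 323·(212/141 − 1) = 162.6 K.
ΔU = (0.746)(20.79)(162.6) = 2522 J.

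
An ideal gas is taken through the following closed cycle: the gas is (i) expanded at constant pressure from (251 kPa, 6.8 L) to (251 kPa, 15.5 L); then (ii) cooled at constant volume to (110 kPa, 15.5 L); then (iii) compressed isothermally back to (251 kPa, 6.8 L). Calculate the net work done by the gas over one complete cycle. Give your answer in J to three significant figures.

Leg (i): W = PΔV = (251)(15.5 − 6.8) = 2184 J.
Leg (ii): W = 0.
Leg (iii): W = PᵢVᵢ ln(V_f/Vᵢ) = (1705) ln(6.8/15.5) = -1405 J.
W_net = 2184 − 1405 = 778.9 J.

W_net ≈ 779 J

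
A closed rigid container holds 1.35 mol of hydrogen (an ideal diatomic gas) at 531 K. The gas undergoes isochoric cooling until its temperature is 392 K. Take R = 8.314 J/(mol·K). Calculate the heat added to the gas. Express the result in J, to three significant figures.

Q ≈ -3900 J

Constant volume ⇒ W = 0, so Q = ΔU = nCᵥΔT with Cᵥ = 5R/2 = 20.79 J/(mol·K).
ΔU = (1.35)(20.79)(392 − 531) = -3900 J.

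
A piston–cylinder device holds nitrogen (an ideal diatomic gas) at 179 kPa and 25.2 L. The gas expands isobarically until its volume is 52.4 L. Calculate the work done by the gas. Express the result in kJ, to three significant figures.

W ≈ 4.87 kJ

Isobaric: W = P ΔV.
W = (179 kPa)(52.4 − 25.2 L) = (179)(27.2) = 4869 J.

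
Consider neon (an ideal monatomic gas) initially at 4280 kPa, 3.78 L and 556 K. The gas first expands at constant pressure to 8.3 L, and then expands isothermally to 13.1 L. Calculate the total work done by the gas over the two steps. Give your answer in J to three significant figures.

Step 1 (isobaric): W = PΔV = (4280 kPa)(8.3 − 3.78 L) = 19346 J.
After step 1: P = 4280 kPa, V = 8.3 L, T = 1221 K.
Step 2 (isothermal): W = P₁V₁ ln(V₂/V₁) = (35524) ln(13.1/8.3) = 16212 J.
W_total = 19346 + 16212 = 35557 J.

W_total ≈ 35600 J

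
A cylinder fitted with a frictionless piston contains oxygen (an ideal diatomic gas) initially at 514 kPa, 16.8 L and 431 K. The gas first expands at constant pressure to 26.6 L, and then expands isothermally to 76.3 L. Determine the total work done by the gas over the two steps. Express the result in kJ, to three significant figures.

Step 1 (isobaric): W = PΔV = (514 kPa)(26.6 − 16.8 L) = 5037 J.
After step 1: P = 514 kPa, V = 26.6 L, T = 682.4 K.
Step 2 (isothermal): W = P₁V₁ ln(V₂/V₁) = (13672) ln(76.3/26.6) = 14407 J.
W_total = 5037 + 14407 = 19445 J.

W_total ≈ 19.4 kJ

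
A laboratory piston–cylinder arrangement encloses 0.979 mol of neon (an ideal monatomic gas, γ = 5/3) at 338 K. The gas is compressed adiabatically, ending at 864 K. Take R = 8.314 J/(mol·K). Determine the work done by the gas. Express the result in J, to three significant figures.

W ≈ -6420 J

Adiabatic ⇒ Q = 0, so W_by = −ΔU = nCᵥ(T₁ − T₂).
Cᵥ = 3R/2 = 12.47 J/(mol·K).
W = (0.979)(12.47)(338 − 864) = -6422 J.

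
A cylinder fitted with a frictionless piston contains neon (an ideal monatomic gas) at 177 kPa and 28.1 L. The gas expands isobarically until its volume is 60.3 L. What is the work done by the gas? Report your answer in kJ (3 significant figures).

Isobaric: W = P ΔV.
W = (177 kPa)(60.3 − 28.1 L) = (177)(32.2) = 5699 J.

W ≈ 5.70 kJ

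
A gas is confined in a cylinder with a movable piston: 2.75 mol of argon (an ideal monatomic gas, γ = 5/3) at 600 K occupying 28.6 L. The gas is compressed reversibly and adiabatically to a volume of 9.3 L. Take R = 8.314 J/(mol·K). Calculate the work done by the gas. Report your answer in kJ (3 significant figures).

Adiabatic: TV^(γ−1) = const with γ = 5/3.
T₂ = T₁ (V₁/V₂)^(γ−1) = 600 × (28.6/9.3)^0.667 = 600 × 2.115 = 1269 K.
W_by = nCᵥ(T₁ − T₂) = (2.75)(12.47)(600 − 1269) = -22938 J.

W ≈ -22.9 kJ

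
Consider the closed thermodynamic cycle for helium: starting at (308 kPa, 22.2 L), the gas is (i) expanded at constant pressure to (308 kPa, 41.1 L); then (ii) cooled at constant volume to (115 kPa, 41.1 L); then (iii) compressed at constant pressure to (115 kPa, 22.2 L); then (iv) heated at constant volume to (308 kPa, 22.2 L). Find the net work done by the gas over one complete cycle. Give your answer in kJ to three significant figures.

W_net ≈ 3.65 kJ

Constant-volume legs do no work.
W(i) = (308)(41.1 − 22.2) = 5821 J; W(iii) = (115)(22.2 − 41.1) = -2174 J.
W_net = 5821 − 2174 = 3648 J (the clockwise enclosed area).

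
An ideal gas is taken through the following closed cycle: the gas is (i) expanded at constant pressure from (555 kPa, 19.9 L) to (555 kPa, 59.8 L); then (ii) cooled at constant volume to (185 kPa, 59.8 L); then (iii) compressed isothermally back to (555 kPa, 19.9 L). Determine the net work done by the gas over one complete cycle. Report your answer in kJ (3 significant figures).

W_net ≈ 9.97 kJ

Leg (i): W = PΔV = (555)(59.8 − 19.9) = 22144 J.
Leg (ii): W = 0.
Leg (iii): W = PᵢVᵢ ln(V_f/Vᵢ) = (11063) ln(19.9/59.8) = -12172 J.
W_net = 22144 − 12172 = 9972 J.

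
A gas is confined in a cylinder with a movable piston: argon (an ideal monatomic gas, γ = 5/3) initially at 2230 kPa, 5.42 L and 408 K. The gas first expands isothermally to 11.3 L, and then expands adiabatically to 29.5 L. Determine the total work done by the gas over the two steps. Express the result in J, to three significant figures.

Step 1 (isothermal): W = P₁V₁ ln(V₂/V₁) = (12087) ln(11.3/5.42) = 8880 J.
After step 1: P = 1070 kPa, V = 11.3 L, T = 408 K.
Step 2 (adiabatic): W = (P₁V₁ − P₂V₂)/(γ−1) = (12087 − 6375)/0.667 = 8568 J.
W_total = 8880 + 8568 = 17448 J.

W_total ≈ 17400 J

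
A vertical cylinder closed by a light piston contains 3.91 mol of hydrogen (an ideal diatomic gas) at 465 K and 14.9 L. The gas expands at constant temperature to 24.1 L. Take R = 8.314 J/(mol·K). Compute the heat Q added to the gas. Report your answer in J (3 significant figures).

Q ≈ 7270 J

Isothermal ⇒ ΔU = 0, so Q = W = nRT ln(V₂/V₁).
Q = (3.91)(8.314)(465) ln(24.1/14.9) = 15116 × 0.4809 = 7269 J.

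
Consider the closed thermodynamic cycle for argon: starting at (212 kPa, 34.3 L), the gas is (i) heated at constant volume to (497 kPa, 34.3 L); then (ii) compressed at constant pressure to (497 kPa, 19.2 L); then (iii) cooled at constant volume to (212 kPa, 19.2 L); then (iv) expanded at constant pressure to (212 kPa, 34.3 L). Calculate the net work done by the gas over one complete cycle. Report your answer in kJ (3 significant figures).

Constant-volume legs do no work.
W(ii) = (497)(19.2 − 34.3) = -7505 J; W(iv) = (212)(34.3 − 19.2) = 3201 J.
W_net = -7505 + 3201 = -4304 J (the counter-clockwise enclosed area).

W_net ≈ -4.30 kJ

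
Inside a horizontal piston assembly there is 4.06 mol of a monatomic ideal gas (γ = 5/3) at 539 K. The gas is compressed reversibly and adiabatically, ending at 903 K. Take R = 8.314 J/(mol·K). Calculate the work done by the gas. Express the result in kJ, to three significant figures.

W ≈ -18.4 kJ

Adiabatic ⇒ Q = 0, so W_by = −ΔU = nCᵥ(T₁ − T₂).
Cᵥ = 3R/2 = 12.47 J/(mol·K).
W = (4.06)(12.47)(539 − 903) = -18430 J.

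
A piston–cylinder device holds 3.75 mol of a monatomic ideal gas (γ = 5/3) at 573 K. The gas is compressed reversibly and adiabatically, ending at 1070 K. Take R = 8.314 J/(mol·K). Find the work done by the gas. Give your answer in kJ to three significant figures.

W ≈ -23.2 kJ

Adiabatic ⇒ Q = 0, so W_by = −ΔU = nCᵥ(T₁ − T₂).
Cᵥ = 3R/2 = 12.47 J/(mol·K).
W = (3.75)(12.47)(573 − 1070) = -23243 J.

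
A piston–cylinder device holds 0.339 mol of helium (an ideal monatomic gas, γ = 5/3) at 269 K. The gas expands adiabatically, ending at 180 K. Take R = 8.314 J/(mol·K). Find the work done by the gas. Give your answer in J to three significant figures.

Adiabatic ⇒ Q = 0, so W_by = −ΔU = nCᵥ(T₁ − T₂).
Cᵥ = 3R/2 = 12.47 J/(mol·K).
W = (0.339)(12.47)(269 − 180) = 376.3 J.

W ≈ 376 J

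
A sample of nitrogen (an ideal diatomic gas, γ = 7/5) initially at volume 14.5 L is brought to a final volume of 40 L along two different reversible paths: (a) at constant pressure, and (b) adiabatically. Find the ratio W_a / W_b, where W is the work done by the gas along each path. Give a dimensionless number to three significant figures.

W_a / W_b ≈ 2.11

Path (a) isobaric: W = P₁(V₂ − V₁) → W_a/(P₁V₁) = 1.759.
Path (b) adiabatic: W = P₁V₁(1 − (V₁/V₂)^(γ−1))/(γ−1) → W_b/(P₁V₁) = 0.834.
W_a / W_b = 1.759 / 0.834 = 2.109.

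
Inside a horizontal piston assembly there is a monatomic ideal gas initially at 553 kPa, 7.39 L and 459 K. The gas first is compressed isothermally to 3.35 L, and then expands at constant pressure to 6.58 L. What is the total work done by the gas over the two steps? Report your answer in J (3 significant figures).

W_total ≈ 707 J

Step 1 (isothermal): W = P₁V₁ ln(V₂/V₁) = (4087) ln(3.35/7.39) = -3233 J.
After step 1: P = 1220 kPa, V = 3.35 L, T = 459 K.
Step 2 (isobaric): W = PΔV = (1220 kPa)(6.58 − 3.35 L) = 3940 J.
W_total = -3233 + 3940 = 707 J.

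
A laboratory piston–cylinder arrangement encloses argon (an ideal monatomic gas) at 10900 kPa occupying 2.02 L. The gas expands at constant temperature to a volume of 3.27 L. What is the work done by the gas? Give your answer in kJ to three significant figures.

Isothermal: W = nRT ln(V₂/V₁) = P₁V₁ ln(V₂/V₁).
P₁V₁ = (10900 kPa)(2.02 L) = 22018 J.
W = 22018 × ln(3.27/2.02) = 22018 × 0.4817
W_by_gas = 10606 J.

W ≈ 10.6 kJ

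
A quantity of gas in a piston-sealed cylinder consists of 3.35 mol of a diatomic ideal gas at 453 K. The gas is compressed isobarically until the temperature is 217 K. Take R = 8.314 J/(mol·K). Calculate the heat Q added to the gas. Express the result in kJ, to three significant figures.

Isobaric: W = nRΔT = (3.35)(8.314)(-236) = -6573 J.
ΔU = nCᵥΔT with Cᵥ = 5R/2: ΔU = (3.35)(20.79)(-236) = -16433 J.
Q = ΔU + W = -16433 − 6573 = -23006 J.

Q ≈ -23.0 kJ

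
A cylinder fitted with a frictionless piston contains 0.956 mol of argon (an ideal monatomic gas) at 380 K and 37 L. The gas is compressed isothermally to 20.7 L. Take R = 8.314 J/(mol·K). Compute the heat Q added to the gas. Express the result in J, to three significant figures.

Q ≈ -1750 J

Isothermal ⇒ ΔU = 0, so Q = W = nRT ln(V₂/V₁).
Q = (0.956)(8.314)(380) ln(20.7/37) = 3020 × -0.5808 = -1754 J.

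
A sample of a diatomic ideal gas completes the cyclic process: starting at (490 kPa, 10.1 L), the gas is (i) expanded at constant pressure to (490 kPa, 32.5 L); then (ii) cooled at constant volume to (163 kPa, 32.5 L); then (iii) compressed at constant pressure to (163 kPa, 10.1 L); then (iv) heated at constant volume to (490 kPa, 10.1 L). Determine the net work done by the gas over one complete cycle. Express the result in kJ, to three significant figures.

W_net ≈ 7.32 kJ

Constant-volume legs do no work.
W(i) = (490)(32.5 − 10.1) = 10976 J; W(iii) = (163)(10.1 − 32.5) = -3651 J.
W_net = 10976 − 3651 = 7325 J (the clockwise enclosed area).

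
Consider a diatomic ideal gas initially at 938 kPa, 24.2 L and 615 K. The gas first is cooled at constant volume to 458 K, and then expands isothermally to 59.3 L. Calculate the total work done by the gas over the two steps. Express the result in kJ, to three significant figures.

W_total ≈ 15.2 kJ

Step 1 (isochoric): W = 0 (constant volume).
After step 1: P = 698.5 kPa (V unchanged).
Step 2 (isothermal): W = P₁V₁ ln(V₂/V₁) = (16905) ln(59.3/24.2) = 15151 J.
W_total = 0 + 15151 = 15151 J.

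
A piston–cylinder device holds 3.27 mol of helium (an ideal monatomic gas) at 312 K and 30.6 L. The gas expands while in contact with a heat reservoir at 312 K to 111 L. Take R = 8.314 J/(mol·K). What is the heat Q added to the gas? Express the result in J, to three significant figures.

Q ≈ 10900 J

Isothermal ⇒ ΔU = 0, so Q = W = nRT ln(V₂/V₁).
Q = (3.27)(8.314)(312) ln(111/30.6) = 8482 × 1.289 = 10930 J.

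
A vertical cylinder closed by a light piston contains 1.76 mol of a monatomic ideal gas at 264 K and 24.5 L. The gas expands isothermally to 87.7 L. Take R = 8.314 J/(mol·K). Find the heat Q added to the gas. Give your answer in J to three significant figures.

Isothermal ⇒ ΔU = 0, so Q = W = nRT ln(V₂/V₁).
Q = (1.76)(8.314)(264) ln(87.7/24.5) = 3863 × 1.275 = 4926 J.

Q ≈ 4930 J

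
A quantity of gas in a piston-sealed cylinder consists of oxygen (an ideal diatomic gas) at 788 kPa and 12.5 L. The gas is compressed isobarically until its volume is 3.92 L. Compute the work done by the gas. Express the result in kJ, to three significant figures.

W ≈ -6.76 kJ

Isobaric: W = P ΔV.
W = (788 kPa)(3.92 − 12.5 L) = (788)(-8.58) = -6761 J.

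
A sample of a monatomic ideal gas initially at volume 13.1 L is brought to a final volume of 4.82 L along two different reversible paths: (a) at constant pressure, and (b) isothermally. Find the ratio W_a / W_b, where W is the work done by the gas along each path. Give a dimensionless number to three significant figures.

Path (a) isobaric: W = P₁(V₂ − V₁) → W_a/(P₁V₁) = -0.6321.
Path (b) isothermal: W = P₁V₁ ln(V₂/V₁) → W_b/(P₁V₁) = -0.9998.
W_a / W_b = -0.6321 / -0.9998 = 0.6322.

W_a / W_b ≈ 0.632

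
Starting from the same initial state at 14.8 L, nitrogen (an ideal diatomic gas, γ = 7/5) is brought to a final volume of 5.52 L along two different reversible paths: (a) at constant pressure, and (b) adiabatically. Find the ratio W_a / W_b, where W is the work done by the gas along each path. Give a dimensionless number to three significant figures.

Path (a) isobaric: W = P₁(V₂ − V₁) → W_a/(P₁V₁) = -0.627.
Path (b) adiabatic: W = P₁V₁(1 − (V₁/V₂)^(γ−1))/(γ−1) → W_b/(P₁V₁) = -1.209.
W_a / W_b = -0.627 / -1.209 = 0.5186.

W_a / W_b ≈ 0.519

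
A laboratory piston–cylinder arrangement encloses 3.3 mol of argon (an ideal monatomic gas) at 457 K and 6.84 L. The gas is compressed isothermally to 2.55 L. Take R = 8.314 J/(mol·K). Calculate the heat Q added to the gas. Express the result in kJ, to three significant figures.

Isothermal ⇒ ΔU = 0, so Q = W = nRT ln(V₂/V₁).
Q = (3.3)(8.314)(457) ln(2.55/6.84) = 12538 × -0.9867 = -12372 J.

Q ≈ -12.4 kJ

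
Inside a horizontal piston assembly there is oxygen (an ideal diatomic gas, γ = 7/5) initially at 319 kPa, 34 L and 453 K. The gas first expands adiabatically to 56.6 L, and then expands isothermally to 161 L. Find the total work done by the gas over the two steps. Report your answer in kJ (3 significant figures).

W_total ≈ 14.2 kJ

Step 1 (adiabatic): W = (P₁V₁ − P₂V₂)/(γ−1) = (10846 − 8846)/0.4 = 5001 J.
After step 1: P = 156.3 kPa, V = 56.6 L, T = 369.5 K.
Step 2 (isothermal): W = P₁V₁ ln(V₂/V₁) = (8846) ln(161/56.6) = 9247 J.
W_total = 5001 + 9247 = 14248 J.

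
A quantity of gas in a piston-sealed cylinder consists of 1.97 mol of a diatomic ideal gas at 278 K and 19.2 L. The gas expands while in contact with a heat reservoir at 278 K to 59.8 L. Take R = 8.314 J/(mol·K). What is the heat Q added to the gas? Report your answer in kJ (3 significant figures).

Isothermal ⇒ ΔU = 0, so Q = W = nRT ln(V₂/V₁).
Q = (1.97)(8.314)(278) ln(59.8/19.2) = 4553 × 1.136 = 5173 J.

Q ≈ 5.17 kJ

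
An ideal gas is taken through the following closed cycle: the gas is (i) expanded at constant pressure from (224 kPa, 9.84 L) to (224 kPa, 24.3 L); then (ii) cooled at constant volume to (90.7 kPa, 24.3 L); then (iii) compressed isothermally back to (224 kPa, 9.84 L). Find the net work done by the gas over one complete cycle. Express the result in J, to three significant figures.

W_net ≈ 1250 J

Leg (i): W = PΔV = (224)(24.3 − 9.84) = 3239 J.
Leg (ii): W = 0.
Leg (iii): W = PᵢVᵢ ln(V_f/Vᵢ) = (2204) ln(9.84/24.3) = -1992 J.
W_net = 3239 − 1992 = 1247 J.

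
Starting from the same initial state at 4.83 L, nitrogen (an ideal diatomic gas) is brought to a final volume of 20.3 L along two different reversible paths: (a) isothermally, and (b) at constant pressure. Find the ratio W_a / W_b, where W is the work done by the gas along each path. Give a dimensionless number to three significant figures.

W_a / W_b ≈ 0.448

Path (a) isothermal: W = P₁V₁ ln(V₂/V₁) → W_a/(P₁V₁) = 1.436.
Path (b) isobaric: W = P₁(V₂ − V₁) → W_b/(P₁V₁) = 3.203.
W_a / W_b = 1.436 / 3.203 = 0.4483.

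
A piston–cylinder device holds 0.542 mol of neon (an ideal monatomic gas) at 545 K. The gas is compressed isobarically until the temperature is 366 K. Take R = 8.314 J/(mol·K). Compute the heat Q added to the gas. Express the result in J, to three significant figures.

Q ≈ -2020 J

Isobaric: W = nRΔT = (0.542)(8.314)(-179) = -806.6 J.
ΔU = nCᵥΔT with Cᵥ = 3R/2: ΔU = (0.542)(12.47)(-179) = -1210 J.
Q = ΔU + W = -1210 − 806.6 = -2017 J.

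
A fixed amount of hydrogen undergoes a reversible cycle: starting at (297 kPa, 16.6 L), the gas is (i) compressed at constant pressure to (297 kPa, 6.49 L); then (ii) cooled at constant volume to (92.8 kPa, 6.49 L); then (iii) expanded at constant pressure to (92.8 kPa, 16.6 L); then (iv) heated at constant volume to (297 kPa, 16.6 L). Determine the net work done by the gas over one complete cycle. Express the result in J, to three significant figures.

Constant-volume legs do no work.
W(i) = (297)(6.49 − 16.6) = -3003 J; W(iii) = (92.8)(16.6 − 6.49) = 938.2 J.
W_net = -3003 + 938.2 = -2064 J (the counter-clockwise enclosed area).

W_net ≈ -2060 J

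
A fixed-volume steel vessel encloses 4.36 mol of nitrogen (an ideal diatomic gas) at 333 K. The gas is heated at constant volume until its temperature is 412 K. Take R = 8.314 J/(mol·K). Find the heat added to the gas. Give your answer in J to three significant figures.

Constant volume ⇒ W = 0, so Q = ΔU = nCᵥΔT with Cᵥ = 5R/2 = 20.79 J/(mol·K).
ΔU = (4.36)(20.79)(412 − 333) = 7159 J.

Q ≈ 7160 J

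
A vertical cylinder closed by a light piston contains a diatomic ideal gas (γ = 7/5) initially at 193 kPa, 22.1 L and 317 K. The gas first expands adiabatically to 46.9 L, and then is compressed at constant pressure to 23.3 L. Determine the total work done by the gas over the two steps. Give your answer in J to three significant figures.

Step 1 (adiabatic): W = (P₁V₁ − P₂V₂)/(γ−1) = (4265 − 3157)/0.4 = 2771 J.
After step 1: P = 67.31 kPa, V = 46.9 L, T = 234.6 K.
Step 2 (isobaric): W = PΔV = (67.31 kPa)(23.3 − 46.9 L) = -1588 J.
W_total = 2771 − 1588 = 1183 J.

W_total ≈ 1180 J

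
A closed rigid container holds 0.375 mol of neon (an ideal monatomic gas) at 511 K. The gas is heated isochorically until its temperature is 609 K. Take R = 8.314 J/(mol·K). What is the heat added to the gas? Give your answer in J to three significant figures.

Constant volume ⇒ W = 0, so Q = ΔU = nCᵥΔT with Cᵥ = 3R/2 = 12.47 J/(mol·K).
ΔU = (0.375)(12.47)(609 − 511) = 458.3 J.

Q ≈ 458 J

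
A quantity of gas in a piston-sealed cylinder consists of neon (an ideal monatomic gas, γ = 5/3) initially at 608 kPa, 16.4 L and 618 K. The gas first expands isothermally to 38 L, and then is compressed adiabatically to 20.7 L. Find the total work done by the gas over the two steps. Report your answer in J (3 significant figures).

Step 1 (isothermal): W = P₁V₁ ln(V₂/V₁) = (9971) ln(38/16.4) = 8379 J.
After step 1: P = 262.4 kPa, V = 38 L, T = 618 K.
Step 2 (adiabatic): W = (P₁V₁ − P₂V₂)/(γ−1) = (9971 − 14949)/0.667 = -7467 J.
W_total = 8379 − 7467 = 911.6 J.

W_total ≈ 912 J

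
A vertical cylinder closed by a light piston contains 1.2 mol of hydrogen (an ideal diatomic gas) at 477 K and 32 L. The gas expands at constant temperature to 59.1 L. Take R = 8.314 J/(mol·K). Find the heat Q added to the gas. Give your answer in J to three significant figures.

Q ≈ 2920 J

Isothermal ⇒ ΔU = 0, so Q = W = nRT ln(V₂/V₁).
Q = (1.2)(8.314)(477) ln(59.1/32) = 4759 × 0.6135 = 2920 J.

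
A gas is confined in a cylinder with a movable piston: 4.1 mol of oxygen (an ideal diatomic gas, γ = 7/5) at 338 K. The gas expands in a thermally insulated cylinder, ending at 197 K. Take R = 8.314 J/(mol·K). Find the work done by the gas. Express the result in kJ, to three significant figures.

Adiabatic ⇒ Q = 0, so W_by = −ΔU = nCᵥ(T₁ − T₂).
Cᵥ = 5R/2 = 20.79 J/(mol·K).
W = (4.1)(20.79)(338 − 197) = 12016 J.

W ≈ 12.0 kJ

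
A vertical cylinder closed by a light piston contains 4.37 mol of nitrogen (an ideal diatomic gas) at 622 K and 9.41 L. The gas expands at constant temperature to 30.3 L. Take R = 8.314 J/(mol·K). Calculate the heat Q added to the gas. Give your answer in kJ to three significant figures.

Q ≈ 26.4 kJ

Isothermal ⇒ ΔU = 0, so Q = W = nRT ln(V₂/V₁).
Q = (4.37)(8.314)(622) ln(30.3/9.41) = 22599 × 1.169 = 26426 J.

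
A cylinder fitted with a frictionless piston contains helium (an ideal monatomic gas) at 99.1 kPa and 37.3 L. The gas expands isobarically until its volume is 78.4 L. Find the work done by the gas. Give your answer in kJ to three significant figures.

Isobaric: W = P ΔV.
W = (99.1 kPa)(78.4 − 37.3 L) = (99.1)(41.1) = 4073 J.

W ≈ 4.07 kJ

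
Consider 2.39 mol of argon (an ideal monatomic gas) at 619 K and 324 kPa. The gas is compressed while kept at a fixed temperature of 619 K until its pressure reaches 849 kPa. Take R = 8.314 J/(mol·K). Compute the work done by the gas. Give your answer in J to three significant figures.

W ≈ -11800 J

Isothermal process: W = nRT ln(V₂/V₁) = nRT ln(P₁/P₂).
W = (2.39)(8.314)(619) × ln(324/849)
  = 12300 × ln(0.3816) = 12300 × -0.9633
W_by_gas = -11849 J.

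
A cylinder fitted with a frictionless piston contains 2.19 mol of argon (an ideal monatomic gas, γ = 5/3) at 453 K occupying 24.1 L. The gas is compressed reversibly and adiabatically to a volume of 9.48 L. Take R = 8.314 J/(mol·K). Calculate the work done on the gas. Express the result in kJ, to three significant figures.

W ≈ 10.7 kJ

Adiabatic: TV^(γ−1) = const with γ = 5/3.
T₂ = T₁ (V₁/V₂)^(γ−1) = 453 × (24.1/9.48)^0.667 = 453 × 1.863 = 843.8 K.
W_by = nCᵥ(T₁ − T₂) = (2.19)(12.47)(453 − 843.8) = -10673 J.
Work on gas = −W_by = 10673 J.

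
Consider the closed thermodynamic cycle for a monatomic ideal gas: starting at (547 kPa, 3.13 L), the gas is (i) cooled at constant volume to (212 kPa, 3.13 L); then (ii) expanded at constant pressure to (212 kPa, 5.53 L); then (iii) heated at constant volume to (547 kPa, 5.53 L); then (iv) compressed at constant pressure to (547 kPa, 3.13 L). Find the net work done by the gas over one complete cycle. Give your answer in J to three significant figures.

Constant-volume legs do no work.
W(ii) = (212)(5.53 − 3.13) = 508.8 J; W(iv) = (547)(3.13 − 5.53) = -1313 J.
W_net = 508.8 − 1313 = -804 J (the counter-clockwise enclosed area).

W_net ≈ -804 J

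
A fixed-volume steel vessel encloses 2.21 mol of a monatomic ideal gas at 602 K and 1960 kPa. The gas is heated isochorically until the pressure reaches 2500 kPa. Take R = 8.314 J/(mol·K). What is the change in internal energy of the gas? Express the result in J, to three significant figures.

ΔU ≈ 4570 J

Constant volume ⇒ W = 0, so Q = ΔU = nCᵥΔT with Cᵥ = 3R/2 = 12.47 J/(mol·K).
At constant V, T₂/T₁ = P₂/P₁ ⇒ ΔT = T₁(P₂/P₁ − 1) = 602·(2500/1960 − 1) = 165.9 K.
ΔU = (2.21)(12.47)(165.9) = 4571 J.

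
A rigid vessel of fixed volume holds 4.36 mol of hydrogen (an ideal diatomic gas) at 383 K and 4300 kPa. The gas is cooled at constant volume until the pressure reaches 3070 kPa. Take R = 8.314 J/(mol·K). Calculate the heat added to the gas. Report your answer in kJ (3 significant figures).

Q ≈ -9.93 kJ

Constant volume ⇒ W = 0, so Q = ΔU = nCᵥΔT with Cᵥ = 5R/2 = 20.79 J/(mol·K).
At constant V, T₂/T₁ = P₂/P₁ ⇒ ΔT = T₁(P₂/P₁ − 1) = 383·(3070/4300 − 1) = -109.6 K.
ΔU = (4.36)(20.79)(-109.6) = -9928 J.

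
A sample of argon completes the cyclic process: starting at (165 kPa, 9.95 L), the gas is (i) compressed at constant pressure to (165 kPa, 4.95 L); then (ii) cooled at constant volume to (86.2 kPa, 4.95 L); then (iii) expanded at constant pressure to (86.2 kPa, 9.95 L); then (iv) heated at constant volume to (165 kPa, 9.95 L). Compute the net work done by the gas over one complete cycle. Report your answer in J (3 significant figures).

Constant-volume legs do no work.
W(i) = (165)(4.95 − 9.95) = -825 J; W(iii) = (86.2)(9.95 − 4.95) = 431 J.
W_net = -825 + 431 = -394 J (the counter-clockwise enclosed area).

W_net ≈ -394 J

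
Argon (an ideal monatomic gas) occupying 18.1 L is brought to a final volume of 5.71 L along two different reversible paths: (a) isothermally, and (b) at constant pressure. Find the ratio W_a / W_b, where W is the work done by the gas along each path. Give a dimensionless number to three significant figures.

W_a / W_b ≈ 1.69

Path (a) isothermal: W = P₁V₁ ln(V₂/V₁) → W_a/(P₁V₁) = -1.154.
Path (b) isobaric: W = P₁(V₂ − V₁) → W_b/(P₁V₁) = -0.6845.
W_a / W_b = -1.154 / -0.6845 = 1.685.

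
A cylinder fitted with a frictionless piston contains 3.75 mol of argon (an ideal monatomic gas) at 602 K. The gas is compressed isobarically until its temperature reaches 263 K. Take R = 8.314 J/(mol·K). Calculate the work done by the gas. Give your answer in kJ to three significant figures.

Isobaric: W = P ΔV = nR ΔT.
W = (3.75)(8.314)(263 − 602) = -10569 J.

W ≈ -10.6 kJ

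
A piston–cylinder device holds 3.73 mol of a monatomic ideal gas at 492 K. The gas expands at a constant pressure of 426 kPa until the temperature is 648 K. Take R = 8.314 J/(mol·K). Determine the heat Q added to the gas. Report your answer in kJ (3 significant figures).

Q ≈ 12.1 kJ

Isobaric: W = nRΔT = (3.73)(8.314)(156) = 4838 J.
ΔU = nCᵥΔT with Cᵥ = 3R/2: ΔU = (3.73)(12.47)(156) = 7257 J.
Q = ΔU + W = 7257 + 4838 = 12094 J.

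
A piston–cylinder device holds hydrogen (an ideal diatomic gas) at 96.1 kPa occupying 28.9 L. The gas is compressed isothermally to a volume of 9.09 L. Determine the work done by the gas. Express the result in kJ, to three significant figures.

Isothermal: W = nRT ln(V₂/V₁) = P₁V₁ ln(V₂/V₁).
P₁V₁ = (96.1 kPa)(28.9 L) = 2777 J.
W = 2777 × ln(9.09/28.9) = 2777 × -1.157
W_by_gas = -3212 J.

W ≈ -3.21 kJ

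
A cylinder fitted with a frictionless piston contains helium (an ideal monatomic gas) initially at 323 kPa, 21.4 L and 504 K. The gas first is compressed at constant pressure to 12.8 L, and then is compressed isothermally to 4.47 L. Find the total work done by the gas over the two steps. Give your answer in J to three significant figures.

Step 1 (isobaric): W = PΔV = (323 kPa)(12.8 − 21.4 L) = -2778 J.
After step 1: P = 323 kPa, V = 12.8 L, T = 301.5 K.
Step 2 (isothermal): W = P₁V₁ ln(V₂/V₁) = (4134) ln(4.47/12.8) = -4350 J.
W_total = -2778 − 4350 = -7127 J.

W_total ≈ -7130 J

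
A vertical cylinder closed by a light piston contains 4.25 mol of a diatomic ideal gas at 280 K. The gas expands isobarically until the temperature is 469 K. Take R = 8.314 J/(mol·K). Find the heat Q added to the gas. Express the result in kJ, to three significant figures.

Isobaric: W = nRΔT = (4.25)(8.314)(189) = 6678 J.
ΔU = nCᵥΔT with Cᵥ = 5R/2: ΔU = (4.25)(20.79)(189) = 16696 J.
Q = ΔU + W = 16696 + 6678 = 23374 J.

Q ≈ 23.4 kJ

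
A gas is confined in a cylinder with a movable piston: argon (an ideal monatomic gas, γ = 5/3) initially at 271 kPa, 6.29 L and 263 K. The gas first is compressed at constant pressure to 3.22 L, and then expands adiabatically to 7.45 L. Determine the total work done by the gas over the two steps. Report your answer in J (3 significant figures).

W_total ≈ -271 J

Step 1 (isobaric): W = PΔV = (271 kPa)(3.22 − 6.29 L) = -832 J.
After step 1: P = 271 kPa, V = 3.22 L, T = 134.6 K.
Step 2 (adiabatic): W = (P₁V₁ − P₂V₂)/(γ−1) = (872.6 − 498.8)/0.667 = 560.7 J.
W_total = -832 + 560.7 = -271.3 J.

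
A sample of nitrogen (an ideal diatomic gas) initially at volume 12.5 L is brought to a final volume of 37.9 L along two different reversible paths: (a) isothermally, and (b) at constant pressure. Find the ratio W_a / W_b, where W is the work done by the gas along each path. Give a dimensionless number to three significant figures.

W_a / W_b ≈ 0.546

Path (a) isothermal: W = P₁V₁ ln(V₂/V₁) → W_a/(P₁V₁) = 1.109.
Path (b) isobaric: W = P₁(V₂ − V₁) → W_b/(P₁V₁) = 2.032.
W_a / W_b = 1.109 / 2.032 = 0.5459.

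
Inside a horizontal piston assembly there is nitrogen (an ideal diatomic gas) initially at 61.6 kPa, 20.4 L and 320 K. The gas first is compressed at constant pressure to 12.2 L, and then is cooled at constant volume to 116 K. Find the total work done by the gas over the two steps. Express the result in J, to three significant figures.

Step 1 (isobaric): W = PΔV = (61.6 kPa)(12.2 − 20.4 L) = -505.1 J.
Step 2 (isochoric): W = 0 (constant volume).
W_total = -505.1 + 0 = -505.1 J.

W_total ≈ -505 J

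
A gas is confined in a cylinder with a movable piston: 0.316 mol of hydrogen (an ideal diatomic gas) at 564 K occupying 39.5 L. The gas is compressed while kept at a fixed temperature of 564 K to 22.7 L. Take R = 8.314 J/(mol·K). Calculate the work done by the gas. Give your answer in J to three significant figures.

Isothermal: W = nRT ln(V₂/V₁).
W = (0.316)(8.314)(564) × ln(22.7/39.5)
  = 1482 × -0.5539
W_by_gas = -820.8 J.

W ≈ -821 J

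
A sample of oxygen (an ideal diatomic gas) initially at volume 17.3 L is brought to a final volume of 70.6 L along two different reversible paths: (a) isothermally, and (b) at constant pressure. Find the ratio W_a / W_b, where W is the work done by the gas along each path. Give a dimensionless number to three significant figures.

W_a / W_b ≈ 0.456

Path (a) isothermal: W = P₁V₁ ln(V₂/V₁) → W_a/(P₁V₁) = 1.406.
Path (b) isobaric: W = P₁(V₂ − V₁) → W_b/(P₁V₁) = 3.081.
W_a / W_b = 1.406 / 3.081 = 0.4565.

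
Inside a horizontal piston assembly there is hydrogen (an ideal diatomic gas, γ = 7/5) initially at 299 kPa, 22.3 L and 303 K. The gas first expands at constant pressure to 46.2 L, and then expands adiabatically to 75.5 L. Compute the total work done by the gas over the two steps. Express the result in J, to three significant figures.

Step 1 (isobaric): W = PΔV = (299 kPa)(46.2 − 22.3 L) = 7146 J.
After step 1: P = 299 kPa, V = 46.2 L, T = 627.7 K.
Step 2 (adiabatic): W = (P₁V₁ − P₂V₂)/(γ−1) = (13814 − 11350)/0.4 = 6160 J.
W_total = 7146 + 6160 = 13306 J.

W_total ≈ 13300 J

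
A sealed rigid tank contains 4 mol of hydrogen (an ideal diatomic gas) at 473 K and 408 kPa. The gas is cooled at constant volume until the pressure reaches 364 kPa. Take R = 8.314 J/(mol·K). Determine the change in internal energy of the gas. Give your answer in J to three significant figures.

Constant volume ⇒ W = 0, so Q = ΔU = nCᵥΔT with Cᵥ = 5R/2 = 20.79 J/(mol·K).
At constant V, T₂/T₁ = P₂/P₁ ⇒ ΔT = T₁(P₂/P₁ − 1) = 473·(364/408 − 1) = -51.01 K.
ΔU = (4)(20.79)(-51.01) = -4241 J.

ΔU ≈ -4240 J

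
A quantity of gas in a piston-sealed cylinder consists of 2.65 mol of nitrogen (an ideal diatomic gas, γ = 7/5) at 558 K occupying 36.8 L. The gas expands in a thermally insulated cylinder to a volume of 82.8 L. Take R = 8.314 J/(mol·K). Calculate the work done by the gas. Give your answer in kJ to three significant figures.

Adiabatic: TV^(γ−1) = const with γ = 7/5.
T₂ = T₁ (V₁/V₂)^(γ−1) = 558 × (36.8/82.8)^0.4 = 558 × 0.723 = 403.4 K.
W_by = nCᵥ(T₁ − T₂) = (2.65)(20.79)(558 − 403.4) = 8514 J.

W ≈ 8.51 kJ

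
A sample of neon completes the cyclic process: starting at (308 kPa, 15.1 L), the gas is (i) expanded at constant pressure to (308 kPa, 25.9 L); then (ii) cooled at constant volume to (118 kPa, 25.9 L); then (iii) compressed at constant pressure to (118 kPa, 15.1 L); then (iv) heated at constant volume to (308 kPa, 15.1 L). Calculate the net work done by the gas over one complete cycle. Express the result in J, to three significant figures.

Constant-volume legs do no work.
W(i) = (308)(25.9 − 15.1) = 3326 J; W(iii) = (118)(15.1 − 25.9) = -1274 J.
W_net = 3326 − 1274 = 2052 J (the clockwise enclosed area).

W_net ≈ 2050 J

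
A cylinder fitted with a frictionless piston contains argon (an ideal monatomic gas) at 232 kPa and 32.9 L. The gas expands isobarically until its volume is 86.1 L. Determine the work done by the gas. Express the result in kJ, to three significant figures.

W ≈ 12.3 kJ

Isobaric: W = P ΔV.
W = (232 kPa)(86.1 − 32.9 L) = (232)(53.2) = 12342 J.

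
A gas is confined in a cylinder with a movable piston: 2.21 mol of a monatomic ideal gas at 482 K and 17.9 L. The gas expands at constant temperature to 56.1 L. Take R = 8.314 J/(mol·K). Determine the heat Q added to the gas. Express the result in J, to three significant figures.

Q ≈ 10100 J

Isothermal ⇒ ΔU = 0, so Q = W = nRT ln(V₂/V₁).
Q = (2.21)(8.314)(482) ln(56.1/17.9) = 8856 × 1.142 = 10117 J.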